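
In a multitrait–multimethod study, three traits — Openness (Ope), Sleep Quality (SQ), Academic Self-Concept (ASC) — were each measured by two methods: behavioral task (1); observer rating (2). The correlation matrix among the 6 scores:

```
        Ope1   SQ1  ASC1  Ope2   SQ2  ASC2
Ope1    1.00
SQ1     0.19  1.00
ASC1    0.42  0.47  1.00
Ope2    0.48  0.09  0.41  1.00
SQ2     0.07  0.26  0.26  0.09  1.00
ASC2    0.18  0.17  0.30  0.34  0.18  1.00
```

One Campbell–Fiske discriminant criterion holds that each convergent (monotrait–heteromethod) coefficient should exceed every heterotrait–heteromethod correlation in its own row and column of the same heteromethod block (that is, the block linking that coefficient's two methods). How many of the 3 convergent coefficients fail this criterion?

Checking each validity diagonal entry against its comparison values:
Ope (methods 1·2): 0.48 vs {0.07, 0.09, 0.18, 0.41} → pass.
SQ (methods 1·2): 0.26 vs {0.09, 0.07, 0.17, 0.26} → fail.
ASC (methods 1·2): 0.30 vs {0.41, 0.18, 0.26, 0.17} → fail.
2 of 3 fail.

2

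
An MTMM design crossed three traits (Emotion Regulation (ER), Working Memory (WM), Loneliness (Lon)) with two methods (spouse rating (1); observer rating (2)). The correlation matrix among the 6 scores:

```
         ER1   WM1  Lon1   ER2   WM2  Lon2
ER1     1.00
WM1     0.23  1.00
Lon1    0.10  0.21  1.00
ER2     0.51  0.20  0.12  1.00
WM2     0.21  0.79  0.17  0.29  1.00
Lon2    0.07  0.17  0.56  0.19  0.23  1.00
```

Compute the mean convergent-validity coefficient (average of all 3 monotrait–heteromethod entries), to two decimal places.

0.62

Convergent values: 0.51, 0.79, 0.56; mean = 1.86/3 = 0.62.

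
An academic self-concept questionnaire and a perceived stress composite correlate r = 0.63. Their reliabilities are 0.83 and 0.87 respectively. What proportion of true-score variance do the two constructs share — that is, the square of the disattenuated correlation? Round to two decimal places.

Disattenuated r = 0.63 / √(0.83 × 0.87) = 0.63 / 0.8498 = 0.7414.
Shared true-score variance = 0.7414² = 0.5497 ≈ 0.55.

0.55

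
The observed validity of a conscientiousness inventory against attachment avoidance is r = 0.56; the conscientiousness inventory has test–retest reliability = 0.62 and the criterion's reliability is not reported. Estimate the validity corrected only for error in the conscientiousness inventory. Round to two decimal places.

Single correction: r_c = r_obs / √r_xx = 0.56 / √0.62 = 0.56 / 0.7874 ≈ 0.71.

0.71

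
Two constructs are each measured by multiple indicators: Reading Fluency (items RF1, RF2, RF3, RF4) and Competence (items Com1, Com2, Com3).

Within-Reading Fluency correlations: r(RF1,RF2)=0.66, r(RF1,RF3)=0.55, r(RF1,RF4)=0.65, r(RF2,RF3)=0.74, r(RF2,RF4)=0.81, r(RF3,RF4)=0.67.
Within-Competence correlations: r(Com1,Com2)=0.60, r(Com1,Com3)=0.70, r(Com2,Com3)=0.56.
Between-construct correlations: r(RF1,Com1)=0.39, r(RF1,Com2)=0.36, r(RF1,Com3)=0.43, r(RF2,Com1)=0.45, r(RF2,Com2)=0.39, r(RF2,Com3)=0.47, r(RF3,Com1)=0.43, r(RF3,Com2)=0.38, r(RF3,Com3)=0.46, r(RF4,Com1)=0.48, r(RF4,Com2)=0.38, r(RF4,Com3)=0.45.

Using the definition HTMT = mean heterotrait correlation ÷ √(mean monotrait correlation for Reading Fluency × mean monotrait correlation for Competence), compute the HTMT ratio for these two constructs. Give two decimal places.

0.65

Between-construct mean = 5.07/12 = 0.4225.
Mean within-RF = 4.08/6 = 0.6800; mean within-Com = 1.86/3 = 0.6200.
Geometric mean = √(0.6800 × 0.6200) = 0.6493.
HTMT = 0.4225 / 0.6493 = 0.65.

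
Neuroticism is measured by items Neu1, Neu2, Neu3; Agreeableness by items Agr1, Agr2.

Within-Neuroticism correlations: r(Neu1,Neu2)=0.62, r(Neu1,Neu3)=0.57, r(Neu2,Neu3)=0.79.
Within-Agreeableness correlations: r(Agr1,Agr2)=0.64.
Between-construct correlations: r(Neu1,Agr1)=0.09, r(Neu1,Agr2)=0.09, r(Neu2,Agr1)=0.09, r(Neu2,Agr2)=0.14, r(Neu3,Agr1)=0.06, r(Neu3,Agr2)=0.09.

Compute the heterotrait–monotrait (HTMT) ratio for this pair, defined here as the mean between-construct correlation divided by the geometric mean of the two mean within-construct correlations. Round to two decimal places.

0.14

Between-construct mean = 0.56/6 = 0.0933.
Mean within-Neu = 1.98/3 = 0.6600; mean within-Agr = 0.64/1 = 0.6400.
Geometric mean = √(0.6600 × 0.6400) = 0.6499.
HTMT = 0.0933 / 0.6499 = 0.14.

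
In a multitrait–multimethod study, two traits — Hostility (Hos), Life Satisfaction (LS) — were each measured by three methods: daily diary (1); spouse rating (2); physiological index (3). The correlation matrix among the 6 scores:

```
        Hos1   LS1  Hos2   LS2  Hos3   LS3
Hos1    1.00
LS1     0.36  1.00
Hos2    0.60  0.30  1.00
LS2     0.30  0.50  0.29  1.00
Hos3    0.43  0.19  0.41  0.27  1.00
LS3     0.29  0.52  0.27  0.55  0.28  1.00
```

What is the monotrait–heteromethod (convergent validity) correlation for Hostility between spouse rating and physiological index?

Same trait (Hos), different methods: r(Hos2, Hos3) = 0.41.

0.41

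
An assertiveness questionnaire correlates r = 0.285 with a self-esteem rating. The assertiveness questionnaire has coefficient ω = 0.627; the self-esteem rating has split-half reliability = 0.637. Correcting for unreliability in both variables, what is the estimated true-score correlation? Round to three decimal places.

0.451

r_true = r_obs / √(r_xx · r_yy) = 0.285 / √(0.627 × 0.637) = 0.285 / √0.399399 = 0.285 / 0.6320 ≈ 0.451.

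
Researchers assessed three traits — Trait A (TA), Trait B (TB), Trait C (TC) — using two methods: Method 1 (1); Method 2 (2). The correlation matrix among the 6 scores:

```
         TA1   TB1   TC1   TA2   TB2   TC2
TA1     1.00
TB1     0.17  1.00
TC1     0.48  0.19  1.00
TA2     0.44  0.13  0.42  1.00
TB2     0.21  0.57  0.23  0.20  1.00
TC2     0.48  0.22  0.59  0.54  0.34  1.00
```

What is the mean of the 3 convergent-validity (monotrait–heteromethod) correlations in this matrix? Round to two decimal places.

0.53

Convergent values: 0.44, 0.57, 0.59; mean = 1.60/3 = 0.53.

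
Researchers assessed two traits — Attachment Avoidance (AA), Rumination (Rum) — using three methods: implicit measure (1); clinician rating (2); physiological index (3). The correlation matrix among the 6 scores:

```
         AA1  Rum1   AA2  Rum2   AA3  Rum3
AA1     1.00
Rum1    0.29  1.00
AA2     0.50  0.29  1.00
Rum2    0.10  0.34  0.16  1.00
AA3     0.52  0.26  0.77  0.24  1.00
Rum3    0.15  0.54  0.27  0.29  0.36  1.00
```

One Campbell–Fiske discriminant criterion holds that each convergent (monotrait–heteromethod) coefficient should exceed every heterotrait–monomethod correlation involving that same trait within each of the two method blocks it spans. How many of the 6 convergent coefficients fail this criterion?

1

Checking each validity diagonal entry against its comparison values:
AA (methods 1·2): 0.50 vs {0.29, 0.16} → pass.
AA (methods 1·3): 0.52 vs {0.29, 0.36} → pass.
AA (methods 2·3): 0.77 vs {0.16, 0.36} → pass.
Rum (methods 1·2): 0.34 vs {0.29, 0.16} → pass.
Rum (methods 1·3): 0.54 vs {0.29, 0.36} → pass.
Rum (methods 2·3): 0.29 vs {0.16, 0.36} → fail.
1 of 6 fail.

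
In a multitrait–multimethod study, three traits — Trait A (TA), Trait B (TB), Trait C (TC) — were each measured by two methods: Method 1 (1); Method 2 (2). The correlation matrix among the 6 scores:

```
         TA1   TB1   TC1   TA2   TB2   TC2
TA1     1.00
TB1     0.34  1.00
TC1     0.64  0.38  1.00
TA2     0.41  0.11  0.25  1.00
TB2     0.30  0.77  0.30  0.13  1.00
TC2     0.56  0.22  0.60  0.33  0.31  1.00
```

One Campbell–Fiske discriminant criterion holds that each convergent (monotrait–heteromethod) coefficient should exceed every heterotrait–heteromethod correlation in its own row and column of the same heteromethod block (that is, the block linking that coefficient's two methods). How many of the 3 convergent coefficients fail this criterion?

Checking each validity diagonal entry against its comparison values:
TA (methods 1·2): 0.41 vs {0.30, 0.11, 0.56, 0.25} → fail.
TB (methods 1·2): 0.77 vs {0.11, 0.30, 0.22, 0.30} → pass.
TC (methods 1·2): 0.60 vs {0.25, 0.56, 0.30, 0.22} → pass.
1 of 3 fail.

1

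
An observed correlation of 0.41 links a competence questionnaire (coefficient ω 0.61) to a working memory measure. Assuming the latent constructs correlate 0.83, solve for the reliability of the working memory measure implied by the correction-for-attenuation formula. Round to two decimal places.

0.40

r_true = r_obs / √(r_xx · r_yy) ⇒ 0.83 = 0.41 / √(0.61 · r_yy).
√(0.61 · r_yy) = 0.41 / 0.83 = 0.4940; 0.61 · r_yy = 0.2440; r_yy = 0.2440 / 0.61 ≈ 0.40.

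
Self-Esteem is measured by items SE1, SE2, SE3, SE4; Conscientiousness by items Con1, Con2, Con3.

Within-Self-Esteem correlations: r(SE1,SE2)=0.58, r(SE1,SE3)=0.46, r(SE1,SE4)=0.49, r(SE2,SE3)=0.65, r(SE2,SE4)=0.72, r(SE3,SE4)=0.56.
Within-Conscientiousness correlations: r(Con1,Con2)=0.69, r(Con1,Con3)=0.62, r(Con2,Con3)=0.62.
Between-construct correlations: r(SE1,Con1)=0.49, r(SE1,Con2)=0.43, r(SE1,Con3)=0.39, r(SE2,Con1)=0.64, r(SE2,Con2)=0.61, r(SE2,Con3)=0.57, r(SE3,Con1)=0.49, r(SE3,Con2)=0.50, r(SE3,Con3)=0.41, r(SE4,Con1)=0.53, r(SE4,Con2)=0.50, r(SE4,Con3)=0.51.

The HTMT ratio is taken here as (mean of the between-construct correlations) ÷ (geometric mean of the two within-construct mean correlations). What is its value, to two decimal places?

Mean heterotrait r = 6.07/12 = 0.5058.
Mean within-SE = 3.46/6 = 0.5767; mean within-Con = 1.93/3 = 0.6433.
Geometric mean = √(0.5767 × 0.6433) = 0.6091.
HTMT = 0.5058 / 0.6091 = 0.83.

0.83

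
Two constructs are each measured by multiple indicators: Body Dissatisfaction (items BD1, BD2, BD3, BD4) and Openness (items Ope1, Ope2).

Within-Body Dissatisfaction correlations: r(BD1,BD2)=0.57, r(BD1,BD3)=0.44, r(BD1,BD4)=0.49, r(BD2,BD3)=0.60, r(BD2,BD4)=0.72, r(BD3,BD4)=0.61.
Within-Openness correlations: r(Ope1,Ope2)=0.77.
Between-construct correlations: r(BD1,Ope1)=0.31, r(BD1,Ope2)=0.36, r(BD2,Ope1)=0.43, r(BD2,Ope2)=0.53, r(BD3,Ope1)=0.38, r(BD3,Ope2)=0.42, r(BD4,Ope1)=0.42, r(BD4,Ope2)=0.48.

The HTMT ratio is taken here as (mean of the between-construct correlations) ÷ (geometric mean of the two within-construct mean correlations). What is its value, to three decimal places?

Mean heterotrait r = 3.33/8 = 0.4163.
Mean within-BD = 3.43/6 = 0.5717; mean within-Ope = 0.77/1 = 0.7700.
Geometric mean = √(0.5717 × 0.7700) = 0.6635.
HTMT = 0.4163 / 0.6635 = 0.627.

0.627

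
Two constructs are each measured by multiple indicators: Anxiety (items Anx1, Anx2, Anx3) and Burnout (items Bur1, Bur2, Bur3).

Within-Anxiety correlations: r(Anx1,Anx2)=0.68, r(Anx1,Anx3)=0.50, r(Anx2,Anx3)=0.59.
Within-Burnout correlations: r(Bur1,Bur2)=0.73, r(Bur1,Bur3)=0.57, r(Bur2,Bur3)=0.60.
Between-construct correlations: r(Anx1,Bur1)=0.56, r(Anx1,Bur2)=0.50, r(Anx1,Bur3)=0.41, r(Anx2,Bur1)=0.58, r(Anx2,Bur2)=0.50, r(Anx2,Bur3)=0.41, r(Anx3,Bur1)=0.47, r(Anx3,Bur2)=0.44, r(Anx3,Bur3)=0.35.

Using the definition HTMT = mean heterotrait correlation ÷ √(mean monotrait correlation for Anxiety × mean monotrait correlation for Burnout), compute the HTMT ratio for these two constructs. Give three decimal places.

0.767

Between-construct mean = 4.22/9 = 0.4689.
Mean within-Anx = 1.77/3 = 0.5900; mean within-Bur = 1.90/3 = 0.6333.
Geometric mean = √(0.5900 × 0.6333) = 0.6113.
HTMT = 0.4689 / 0.6113 = 0.767.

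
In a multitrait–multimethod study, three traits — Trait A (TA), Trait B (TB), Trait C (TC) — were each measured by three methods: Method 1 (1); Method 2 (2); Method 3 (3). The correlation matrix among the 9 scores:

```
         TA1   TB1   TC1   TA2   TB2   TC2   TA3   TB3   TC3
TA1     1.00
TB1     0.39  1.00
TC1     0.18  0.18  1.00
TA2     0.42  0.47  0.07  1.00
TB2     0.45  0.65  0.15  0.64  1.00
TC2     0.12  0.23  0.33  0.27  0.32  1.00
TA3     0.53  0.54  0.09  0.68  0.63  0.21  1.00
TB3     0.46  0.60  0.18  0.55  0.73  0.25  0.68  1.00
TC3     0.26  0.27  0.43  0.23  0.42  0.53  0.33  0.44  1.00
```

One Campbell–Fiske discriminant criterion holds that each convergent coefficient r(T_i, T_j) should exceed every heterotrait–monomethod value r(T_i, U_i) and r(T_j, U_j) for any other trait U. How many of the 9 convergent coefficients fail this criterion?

Convergent coefficients and their comparison sets:
TA (methods 1·2): 0.42 vs {0.39, 0.64, 0.18, 0.27} → fail.
TA (methods 1·3): 0.53 vs {0.39, 0.68, 0.18, 0.33} → fail.
TA (methods 2·3): 0.68 vs {0.64, 0.68, 0.27, 0.33} → fail.
TB (methods 1·2): 0.65 vs {0.39, 0.64, 0.18, 0.32} → pass.
TB (methods 1·3): 0.60 vs {0.39, 0.68, 0.18, 0.44} → fail.
TB (methods 2·3): 0.73 vs {0.64, 0.68, 0.32, 0.44} → pass.
TC (methods 1·2): 0.33 vs {0.18, 0.27, 0.18, 0.32} → pass.
TC (methods 1·3): 0.43 vs {0.18, 0.33, 0.18, 0.44} → fail.
TC (methods 2·3): 0.53 vs {0.27, 0.33, 0.32, 0.44} → pass.
5 of 9 fail.

5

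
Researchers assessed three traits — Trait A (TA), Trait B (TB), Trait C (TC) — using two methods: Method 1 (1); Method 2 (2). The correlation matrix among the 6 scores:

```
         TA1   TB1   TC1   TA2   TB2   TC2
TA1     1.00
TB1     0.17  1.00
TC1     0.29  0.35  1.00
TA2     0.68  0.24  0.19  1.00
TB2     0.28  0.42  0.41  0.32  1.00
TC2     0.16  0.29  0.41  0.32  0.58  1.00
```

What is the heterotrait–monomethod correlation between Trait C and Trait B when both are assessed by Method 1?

0.35

Different traits, same method: r(TC1, TB1) = 0.35.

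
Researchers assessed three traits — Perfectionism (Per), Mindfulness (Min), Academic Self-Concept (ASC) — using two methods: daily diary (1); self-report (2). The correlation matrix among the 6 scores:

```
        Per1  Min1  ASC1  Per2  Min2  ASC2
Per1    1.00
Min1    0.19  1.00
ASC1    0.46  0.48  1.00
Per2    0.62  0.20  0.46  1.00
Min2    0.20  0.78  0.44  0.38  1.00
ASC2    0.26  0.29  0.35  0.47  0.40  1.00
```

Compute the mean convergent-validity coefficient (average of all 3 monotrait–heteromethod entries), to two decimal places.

0.58

Convergent values: 0.62, 0.78, 0.35; mean = 1.75/3 = 0.58.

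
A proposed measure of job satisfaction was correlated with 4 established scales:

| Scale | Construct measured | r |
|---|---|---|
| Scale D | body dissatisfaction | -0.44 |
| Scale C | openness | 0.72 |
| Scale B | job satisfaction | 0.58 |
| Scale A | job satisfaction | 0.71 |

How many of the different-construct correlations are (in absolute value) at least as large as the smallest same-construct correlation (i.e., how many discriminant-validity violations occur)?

Convergent (same construct = job satisfaction): Scale B, Scale A.
Smallest convergent = 0.58. Discriminant |r|: 0.44, 0.72; count ≥ 0.58 → 1.

1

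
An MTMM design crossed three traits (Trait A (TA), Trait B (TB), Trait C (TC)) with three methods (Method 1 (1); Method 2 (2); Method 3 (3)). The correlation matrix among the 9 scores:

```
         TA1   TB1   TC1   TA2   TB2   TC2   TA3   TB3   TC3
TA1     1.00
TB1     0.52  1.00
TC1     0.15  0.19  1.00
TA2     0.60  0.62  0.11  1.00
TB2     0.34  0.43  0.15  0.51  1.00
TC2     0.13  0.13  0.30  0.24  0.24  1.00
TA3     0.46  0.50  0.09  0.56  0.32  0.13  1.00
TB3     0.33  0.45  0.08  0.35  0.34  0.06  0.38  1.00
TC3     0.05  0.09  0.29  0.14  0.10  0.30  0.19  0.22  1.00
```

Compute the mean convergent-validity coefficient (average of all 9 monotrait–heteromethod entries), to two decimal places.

0.41

Convergent values: 0.60, 0.46, 0.56, 0.43, 0.45, 0.34, 0.30, 0.29, 0.30; mean = 3.73/9 = 0.41.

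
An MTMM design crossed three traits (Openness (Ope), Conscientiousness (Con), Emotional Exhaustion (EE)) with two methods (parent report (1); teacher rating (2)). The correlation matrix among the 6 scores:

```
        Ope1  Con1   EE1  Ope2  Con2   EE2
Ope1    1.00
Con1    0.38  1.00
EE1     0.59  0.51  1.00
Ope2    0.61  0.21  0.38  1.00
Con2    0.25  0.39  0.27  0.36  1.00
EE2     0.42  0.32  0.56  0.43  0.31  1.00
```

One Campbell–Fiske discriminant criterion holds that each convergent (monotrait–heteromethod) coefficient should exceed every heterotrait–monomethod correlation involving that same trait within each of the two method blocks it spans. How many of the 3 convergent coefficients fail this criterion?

Each convergent coefficient versus the relevant comparison correlations:
Ope (methods 1·2): 0.61 vs {0.38, 0.36, 0.59, 0.43} → pass.
Con (methods 1·2): 0.39 vs {0.38, 0.36, 0.51, 0.31} → fail.
EE (methods 1·2): 0.56 vs {0.59, 0.43, 0.51, 0.31} → fail.
2 of 3 fail.

2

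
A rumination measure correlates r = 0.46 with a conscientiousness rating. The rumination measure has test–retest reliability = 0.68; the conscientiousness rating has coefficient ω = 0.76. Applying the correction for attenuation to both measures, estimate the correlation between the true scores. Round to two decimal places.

0.64

r_true = r_obs / √(r_xx · r_yy) = 0.46 / √(0.68 × 0.76) = 0.46 / √0.5168 = 0.46 / 0.7189 ≈ 0.64.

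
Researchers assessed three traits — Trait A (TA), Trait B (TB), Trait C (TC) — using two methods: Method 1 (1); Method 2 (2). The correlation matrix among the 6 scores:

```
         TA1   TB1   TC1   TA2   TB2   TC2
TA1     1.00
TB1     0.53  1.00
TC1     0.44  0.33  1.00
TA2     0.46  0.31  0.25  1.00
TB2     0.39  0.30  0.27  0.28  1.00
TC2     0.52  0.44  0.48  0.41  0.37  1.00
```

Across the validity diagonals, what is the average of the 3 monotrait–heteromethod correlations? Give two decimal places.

Convergent values: 0.46, 0.30, 0.48; mean = 1.24/3 = 0.41.

0.41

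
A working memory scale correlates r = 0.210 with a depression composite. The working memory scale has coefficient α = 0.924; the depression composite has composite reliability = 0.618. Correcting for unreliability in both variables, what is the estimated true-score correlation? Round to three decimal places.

0.278

r_true = r_obs / √(r_xx · r_yy) = 0.210 / √(0.924 × 0.618) = 0.210 / √0.571032 = 0.210 / 0.7557 ≈ 0.278.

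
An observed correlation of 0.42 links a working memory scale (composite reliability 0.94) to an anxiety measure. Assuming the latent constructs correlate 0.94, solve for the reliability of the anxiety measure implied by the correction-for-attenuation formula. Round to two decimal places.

0.21

r_true = r_obs / √(r_xx · r_yy) ⇒ 0.94 = 0.42 / √(0.94 · r_yy).
√(0.94 · r_yy) = 0.42 / 0.94 = 0.4468; 0.94 · r_yy = 0.1996; r_yy = 0.1996 / 0.94 ≈ 0.21.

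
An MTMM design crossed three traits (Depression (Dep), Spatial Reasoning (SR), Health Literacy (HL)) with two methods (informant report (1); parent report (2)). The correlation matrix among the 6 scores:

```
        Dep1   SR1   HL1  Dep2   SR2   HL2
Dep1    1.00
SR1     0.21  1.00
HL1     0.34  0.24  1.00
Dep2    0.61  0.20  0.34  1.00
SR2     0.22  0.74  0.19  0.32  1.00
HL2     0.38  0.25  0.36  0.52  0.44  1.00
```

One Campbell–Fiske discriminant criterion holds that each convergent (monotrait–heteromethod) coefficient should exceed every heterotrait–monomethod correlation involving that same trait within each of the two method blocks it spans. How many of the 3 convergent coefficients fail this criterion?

1

Checking each validity diagonal entry against its comparison values:
Dep (methods 1·2): 0.61 vs {0.21, 0.32, 0.34, 0.52} → pass.
SR (methods 1·2): 0.74 vs {0.21, 0.32, 0.24, 0.44} → pass.
HL (methods 1·2): 0.36 vs {0.34, 0.52, 0.24, 0.44} → fail.
1 of 3 fail.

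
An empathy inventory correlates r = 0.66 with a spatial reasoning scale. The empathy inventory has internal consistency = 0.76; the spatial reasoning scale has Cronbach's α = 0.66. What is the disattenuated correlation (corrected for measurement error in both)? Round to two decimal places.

0.93

r_true = r_obs / √(r_xx · r_yy) = 0.66 / √(0.76 × 0.66) = 0.66 / √0.5016 = 0.66 / 0.7082 ≈ 0.93.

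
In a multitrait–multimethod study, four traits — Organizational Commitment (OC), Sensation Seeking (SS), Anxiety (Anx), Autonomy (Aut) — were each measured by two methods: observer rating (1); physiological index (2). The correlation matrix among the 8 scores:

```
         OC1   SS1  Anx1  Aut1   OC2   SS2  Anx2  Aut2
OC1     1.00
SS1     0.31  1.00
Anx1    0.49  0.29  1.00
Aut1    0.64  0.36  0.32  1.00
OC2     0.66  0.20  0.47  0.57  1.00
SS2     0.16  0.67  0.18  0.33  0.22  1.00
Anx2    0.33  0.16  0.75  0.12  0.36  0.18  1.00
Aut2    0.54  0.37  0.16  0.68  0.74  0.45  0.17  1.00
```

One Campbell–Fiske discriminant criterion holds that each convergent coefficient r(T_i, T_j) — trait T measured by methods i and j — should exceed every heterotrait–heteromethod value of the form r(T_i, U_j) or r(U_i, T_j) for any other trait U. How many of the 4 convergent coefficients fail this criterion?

0

Checking each validity diagonal entry against its comparison values:
OC (methods 1·2): 0.66 vs {0.16, 0.20, 0.33, 0.47, 0.54, 0.57} → pass.
SS (methods 1·2): 0.67 vs {0.20, 0.16, 0.16, 0.18, 0.37, 0.33} → pass.
Anx (methods 1·2): 0.75 vs {0.47, 0.33, 0.18, 0.16, 0.16, 0.12} → pass.
Aut (methods 1·2): 0.68 vs {0.57, 0.54, 0.33, 0.37, 0.12, 0.16} → pass.
0 of 4 fail.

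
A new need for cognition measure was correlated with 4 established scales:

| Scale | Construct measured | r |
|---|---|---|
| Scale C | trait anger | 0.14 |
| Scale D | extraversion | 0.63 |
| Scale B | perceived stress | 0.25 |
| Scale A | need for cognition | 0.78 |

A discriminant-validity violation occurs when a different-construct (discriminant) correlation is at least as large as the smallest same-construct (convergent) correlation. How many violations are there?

Convergent (same construct = need for cognition): Scale A.
Smallest convergent = 0.78. Discriminant values: 0.14, 0.63, 0.25; count ≥ 0.78 → 0.

0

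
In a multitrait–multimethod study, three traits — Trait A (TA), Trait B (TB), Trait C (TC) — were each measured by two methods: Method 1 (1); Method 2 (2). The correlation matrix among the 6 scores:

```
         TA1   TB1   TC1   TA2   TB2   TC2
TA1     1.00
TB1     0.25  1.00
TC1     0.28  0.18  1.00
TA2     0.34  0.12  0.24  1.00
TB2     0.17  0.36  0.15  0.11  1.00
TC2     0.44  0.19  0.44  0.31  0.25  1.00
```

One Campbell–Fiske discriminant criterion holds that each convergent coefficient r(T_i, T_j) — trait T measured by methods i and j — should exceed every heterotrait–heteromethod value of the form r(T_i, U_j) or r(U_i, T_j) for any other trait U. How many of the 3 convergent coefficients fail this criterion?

2

Convergent coefficients and their comparison sets:
TA (methods 1·2): 0.34 vs {0.17, 0.12, 0.44, 0.24} → fail.
TB (methods 1·2): 0.36 vs {0.12, 0.17, 0.19, 0.15} → pass.
TC (methods 1·2): 0.44 vs {0.24, 0.44, 0.15, 0.19} → fail.
2 of 3 fail.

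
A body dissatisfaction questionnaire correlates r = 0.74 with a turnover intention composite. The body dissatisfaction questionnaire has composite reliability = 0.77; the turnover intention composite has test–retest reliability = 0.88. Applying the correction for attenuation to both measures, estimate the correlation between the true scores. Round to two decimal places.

0.90

r_true = r_obs / √(r_xx · r_yy) = 0.74 / √(0.77 × 0.88) = 0.74 / √0.6776 = 0.74 / 0.8232 ≈ 0.90.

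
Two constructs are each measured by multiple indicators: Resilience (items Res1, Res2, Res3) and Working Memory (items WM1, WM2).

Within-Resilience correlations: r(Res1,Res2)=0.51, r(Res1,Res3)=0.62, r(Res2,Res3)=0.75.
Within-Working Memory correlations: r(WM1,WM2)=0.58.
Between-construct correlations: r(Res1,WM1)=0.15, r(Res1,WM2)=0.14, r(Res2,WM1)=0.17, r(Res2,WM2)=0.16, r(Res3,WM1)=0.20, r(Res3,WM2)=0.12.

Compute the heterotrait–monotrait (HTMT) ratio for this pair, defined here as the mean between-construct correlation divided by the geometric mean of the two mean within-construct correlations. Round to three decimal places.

Mean heterotrait r = 0.94/6 = 0.1567.
Mean within-Res = 1.88/3 = 0.6267; mean within-WM = 0.58/1 = 0.5800.
Geometric mean = √(0.6267 × 0.5800) = 0.6029.
HTMT = 0.1567 / 0.6029 = 0.260.

0.260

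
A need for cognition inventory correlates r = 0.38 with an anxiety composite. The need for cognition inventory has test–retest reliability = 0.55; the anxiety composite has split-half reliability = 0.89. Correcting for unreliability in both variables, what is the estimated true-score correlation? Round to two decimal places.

0.54

r_true = r_obs / √(r_xx · r_yy) = 0.38 / √(0.55 × 0.89) = 0.38 / √0.4895 = 0.38 / 0.6996 ≈ 0.54.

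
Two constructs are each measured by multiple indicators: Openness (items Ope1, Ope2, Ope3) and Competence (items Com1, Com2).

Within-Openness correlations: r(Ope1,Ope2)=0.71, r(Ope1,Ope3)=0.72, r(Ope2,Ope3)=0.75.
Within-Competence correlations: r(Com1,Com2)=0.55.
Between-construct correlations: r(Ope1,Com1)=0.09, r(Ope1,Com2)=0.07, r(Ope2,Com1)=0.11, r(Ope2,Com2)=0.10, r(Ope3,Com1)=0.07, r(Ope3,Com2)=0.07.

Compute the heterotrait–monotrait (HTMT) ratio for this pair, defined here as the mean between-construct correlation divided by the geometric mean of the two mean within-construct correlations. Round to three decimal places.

Between-construct mean = 0.51/6 = 0.0850.
Mean within-Ope = 2.18/3 = 0.7267; mean within-Com = 0.55/1 = 0.5500.
Geometric mean = √(0.7267 × 0.5500) = 0.6322.
HTMT = 0.0850 / 0.6322 = 0.134.

0.134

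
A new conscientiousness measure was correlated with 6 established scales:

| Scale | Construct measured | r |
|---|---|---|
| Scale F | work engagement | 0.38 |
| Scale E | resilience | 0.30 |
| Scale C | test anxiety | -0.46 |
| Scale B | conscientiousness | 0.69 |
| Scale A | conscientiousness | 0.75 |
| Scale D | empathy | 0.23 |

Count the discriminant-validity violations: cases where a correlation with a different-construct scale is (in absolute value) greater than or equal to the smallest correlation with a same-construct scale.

0

Convergent (same construct = conscientiousness): Scale B, Scale A.
Smallest convergent = 0.69. Discriminant |r|: 0.38, 0.30, 0.46, 0.23; count ≥ 0.69 → 0.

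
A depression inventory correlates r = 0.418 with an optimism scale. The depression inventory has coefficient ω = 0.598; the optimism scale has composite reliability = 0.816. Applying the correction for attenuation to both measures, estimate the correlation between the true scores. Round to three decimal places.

0.598

r_true = r_obs / √(r_xx · r_yy) = 0.418 / √(0.598 × 0.816) = 0.418 / √0.487968 = 0.418 / 0.6985 ≈ 0.598.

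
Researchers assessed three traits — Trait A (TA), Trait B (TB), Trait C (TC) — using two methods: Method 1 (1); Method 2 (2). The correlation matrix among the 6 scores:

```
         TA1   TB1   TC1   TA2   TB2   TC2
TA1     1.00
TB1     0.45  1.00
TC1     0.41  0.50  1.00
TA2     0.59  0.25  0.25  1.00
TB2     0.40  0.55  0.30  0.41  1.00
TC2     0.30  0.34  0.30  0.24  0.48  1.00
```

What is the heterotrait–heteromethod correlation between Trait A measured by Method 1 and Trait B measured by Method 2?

Different traits and methods: r(TA1, TB2) = 0.40.

0.40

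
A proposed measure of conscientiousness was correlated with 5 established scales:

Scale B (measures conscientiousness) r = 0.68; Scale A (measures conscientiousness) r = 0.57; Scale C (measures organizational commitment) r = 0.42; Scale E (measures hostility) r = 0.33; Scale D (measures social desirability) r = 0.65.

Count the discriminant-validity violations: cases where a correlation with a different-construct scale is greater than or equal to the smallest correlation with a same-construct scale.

1

Convergent (same construct = conscientiousness): Scale B, Scale A.
Smallest convergent = 0.57. Discriminant values: 0.42, 0.33, 0.65; count ≥ 0.57 → 1.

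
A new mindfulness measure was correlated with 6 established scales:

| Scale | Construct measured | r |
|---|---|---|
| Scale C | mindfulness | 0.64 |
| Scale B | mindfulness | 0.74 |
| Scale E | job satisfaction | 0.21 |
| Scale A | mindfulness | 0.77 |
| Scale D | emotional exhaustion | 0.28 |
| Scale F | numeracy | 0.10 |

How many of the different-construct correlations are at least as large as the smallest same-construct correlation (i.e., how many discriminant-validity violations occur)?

0

Convergent (same construct = mindfulness): Scale C, Scale B, Scale A.
Smallest convergent = 0.64. Discriminant values: 0.21, 0.28, 0.10; count ≥ 0.64 → 0.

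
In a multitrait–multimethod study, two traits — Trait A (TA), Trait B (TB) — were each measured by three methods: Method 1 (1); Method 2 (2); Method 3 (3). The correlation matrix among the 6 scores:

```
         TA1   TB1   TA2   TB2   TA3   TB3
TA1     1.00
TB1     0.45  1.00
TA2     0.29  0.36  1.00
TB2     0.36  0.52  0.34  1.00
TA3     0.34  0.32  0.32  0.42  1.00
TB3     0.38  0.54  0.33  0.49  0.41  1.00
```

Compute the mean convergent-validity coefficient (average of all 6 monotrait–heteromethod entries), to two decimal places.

Convergent values: 0.29, 0.34, 0.32, 0.52, 0.54, 0.49; mean = 2.50/6 = 0.42.

0.42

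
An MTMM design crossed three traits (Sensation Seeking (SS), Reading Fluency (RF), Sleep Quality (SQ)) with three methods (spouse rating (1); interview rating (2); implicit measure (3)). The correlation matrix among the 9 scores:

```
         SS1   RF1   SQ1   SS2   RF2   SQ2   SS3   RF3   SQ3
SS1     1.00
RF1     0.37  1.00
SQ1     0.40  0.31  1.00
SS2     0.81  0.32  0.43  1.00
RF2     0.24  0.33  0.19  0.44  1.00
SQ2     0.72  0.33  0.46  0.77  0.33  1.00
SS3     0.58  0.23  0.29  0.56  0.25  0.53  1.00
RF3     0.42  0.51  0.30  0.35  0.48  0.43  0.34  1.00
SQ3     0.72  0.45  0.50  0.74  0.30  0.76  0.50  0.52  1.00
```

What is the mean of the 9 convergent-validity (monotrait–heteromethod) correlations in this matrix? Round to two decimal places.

0.55

Convergent values: 0.81, 0.58, 0.56, 0.33, 0.51, 0.48, 0.46, 0.50, 0.76; mean = 4.99/9 = 0.55.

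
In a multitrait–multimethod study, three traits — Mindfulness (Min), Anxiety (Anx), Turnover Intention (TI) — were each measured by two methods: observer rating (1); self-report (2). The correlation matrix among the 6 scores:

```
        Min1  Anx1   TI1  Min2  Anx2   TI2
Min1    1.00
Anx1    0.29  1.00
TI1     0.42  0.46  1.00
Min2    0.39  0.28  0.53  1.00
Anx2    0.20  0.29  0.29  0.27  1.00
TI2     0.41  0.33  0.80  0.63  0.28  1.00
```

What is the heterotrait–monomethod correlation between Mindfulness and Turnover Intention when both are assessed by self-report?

Different traits, same method: r(Min2, TI2) = 0.63.

0.63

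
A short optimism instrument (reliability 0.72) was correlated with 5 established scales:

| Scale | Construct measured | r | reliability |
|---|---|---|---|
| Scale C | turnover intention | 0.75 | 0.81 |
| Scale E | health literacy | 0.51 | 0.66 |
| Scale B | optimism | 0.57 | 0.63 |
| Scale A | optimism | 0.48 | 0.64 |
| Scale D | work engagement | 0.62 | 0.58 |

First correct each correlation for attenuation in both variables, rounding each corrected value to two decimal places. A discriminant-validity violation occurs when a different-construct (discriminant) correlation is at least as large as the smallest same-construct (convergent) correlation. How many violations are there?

Disattenuated r (r / √(r_scale · r_new)):
  Scale C (disc): 0.75 / √(0.81·0.72) = 0.98
  Scale E (disc): 0.51 / √(0.66·0.72) = 0.74
  Scale B (conv): 0.57 / √(0.63·0.72) = 0.85
  Scale A (conv): 0.48 / √(0.64·0.72) = 0.71
  Scale D (disc): 0.62 / √(0.58·0.72) = 0.96
Smallest convergent = 0.71. Discriminant values: 0.98, 0.74, 0.96; count ≥ 0.71 → 3.

3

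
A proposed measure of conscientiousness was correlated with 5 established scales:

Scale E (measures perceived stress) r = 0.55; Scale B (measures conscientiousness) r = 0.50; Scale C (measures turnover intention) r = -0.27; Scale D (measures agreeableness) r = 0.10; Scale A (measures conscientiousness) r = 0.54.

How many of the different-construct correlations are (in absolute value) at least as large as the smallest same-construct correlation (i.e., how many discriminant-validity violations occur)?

1

Convergent (same construct = conscientiousness): Scale B, Scale A.
Smallest convergent = 0.50. Discriminant |r|: 0.55, 0.27, 0.10; count ≥ 0.50 → 1.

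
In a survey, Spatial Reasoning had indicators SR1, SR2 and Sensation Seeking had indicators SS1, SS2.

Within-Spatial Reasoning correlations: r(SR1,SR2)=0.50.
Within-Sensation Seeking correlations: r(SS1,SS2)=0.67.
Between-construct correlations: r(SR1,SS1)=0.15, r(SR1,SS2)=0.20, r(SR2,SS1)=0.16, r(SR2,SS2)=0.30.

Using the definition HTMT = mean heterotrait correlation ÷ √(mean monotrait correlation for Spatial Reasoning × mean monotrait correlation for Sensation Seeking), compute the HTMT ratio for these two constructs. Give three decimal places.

Between-construct mean = 0.81/4 = 0.2025.
Mean within-SR = 0.50/1 = 0.5000; mean within-SS = 0.67/1 = 0.6700.
Geometric mean = √(0.5000 × 0.6700) = 0.5788.
HTMT = 0.2025 / 0.5788 = 0.350.

0.350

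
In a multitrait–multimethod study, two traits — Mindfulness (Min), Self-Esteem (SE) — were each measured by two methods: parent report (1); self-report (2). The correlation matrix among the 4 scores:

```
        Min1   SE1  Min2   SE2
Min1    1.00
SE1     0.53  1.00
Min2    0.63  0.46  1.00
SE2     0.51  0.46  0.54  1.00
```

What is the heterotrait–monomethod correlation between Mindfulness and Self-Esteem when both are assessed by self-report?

Different traits, same method: r(Min2, SE2) = 0.54.

0.54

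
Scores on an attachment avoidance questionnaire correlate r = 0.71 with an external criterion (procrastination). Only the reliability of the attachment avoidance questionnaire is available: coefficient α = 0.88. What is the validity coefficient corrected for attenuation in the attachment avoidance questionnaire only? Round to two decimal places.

Single correction: r_c = r_obs / √r_xx = 0.71 / √0.88 = 0.71 / 0.9381 ≈ 0.76.

0.76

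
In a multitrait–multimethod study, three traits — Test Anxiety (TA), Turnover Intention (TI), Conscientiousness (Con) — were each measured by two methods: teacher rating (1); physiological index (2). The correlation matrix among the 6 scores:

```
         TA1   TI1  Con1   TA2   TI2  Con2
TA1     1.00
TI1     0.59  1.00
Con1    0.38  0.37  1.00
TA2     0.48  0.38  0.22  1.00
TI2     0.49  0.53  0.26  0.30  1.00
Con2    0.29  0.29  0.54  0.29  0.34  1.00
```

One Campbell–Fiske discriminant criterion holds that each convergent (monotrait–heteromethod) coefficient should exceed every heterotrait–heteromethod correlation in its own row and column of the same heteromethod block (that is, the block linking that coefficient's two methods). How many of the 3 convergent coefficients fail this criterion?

1

Each convergent coefficient versus the relevant comparison correlations:
TA (methods 1·2): 0.48 vs {0.49, 0.38, 0.29, 0.22} → fail.
TI (methods 1·2): 0.53 vs {0.38, 0.49, 0.29, 0.26} → pass.
Con (methods 1·2): 0.54 vs {0.22, 0.29, 0.26, 0.29} → pass.
1 of 3 fail.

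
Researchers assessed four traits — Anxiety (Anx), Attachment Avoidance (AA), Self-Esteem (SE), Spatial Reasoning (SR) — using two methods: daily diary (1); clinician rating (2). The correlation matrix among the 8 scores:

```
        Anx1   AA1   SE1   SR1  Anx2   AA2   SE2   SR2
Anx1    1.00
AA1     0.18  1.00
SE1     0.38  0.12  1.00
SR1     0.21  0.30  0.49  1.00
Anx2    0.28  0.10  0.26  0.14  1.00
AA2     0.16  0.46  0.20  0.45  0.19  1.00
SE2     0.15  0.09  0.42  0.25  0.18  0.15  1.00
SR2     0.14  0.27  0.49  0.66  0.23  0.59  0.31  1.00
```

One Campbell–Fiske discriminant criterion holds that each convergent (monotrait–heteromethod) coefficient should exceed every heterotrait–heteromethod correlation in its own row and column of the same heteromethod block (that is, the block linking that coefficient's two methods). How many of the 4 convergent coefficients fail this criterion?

Checking each validity diagonal entry against its comparison values:
Anx (methods 1·2): 0.28 vs {0.16, 0.10, 0.15, 0.26, 0.14, 0.14} → pass.
AA (methods 1·2): 0.46 vs {0.10, 0.16, 0.09, 0.20, 0.27, 0.45} → pass.
SE (methods 1·2): 0.42 vs {0.26, 0.15, 0.20, 0.09, 0.49, 0.25} → fail.
SR (methods 1·2): 0.66 vs {0.14, 0.14, 0.45, 0.27, 0.25, 0.49} → pass.
1 of 4 fail.

1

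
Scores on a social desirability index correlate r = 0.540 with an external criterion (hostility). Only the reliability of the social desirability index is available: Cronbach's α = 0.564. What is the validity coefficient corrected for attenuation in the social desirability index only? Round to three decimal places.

Single correction: r_c = r_obs / √r_xx = 0.540 / √0.564 = 0.540 / 0.7510 ≈ 0.719.

0.719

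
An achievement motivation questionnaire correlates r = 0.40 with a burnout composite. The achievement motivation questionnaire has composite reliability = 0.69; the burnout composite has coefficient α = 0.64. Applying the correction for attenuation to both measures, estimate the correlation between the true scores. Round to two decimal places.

r_true = r_obs / √(r_xx · r_yy) = 0.40 / √(0.69 × 0.64) = 0.40 / √0.4416 = 0.40 / 0.6645 ≈ 0.60.

0.60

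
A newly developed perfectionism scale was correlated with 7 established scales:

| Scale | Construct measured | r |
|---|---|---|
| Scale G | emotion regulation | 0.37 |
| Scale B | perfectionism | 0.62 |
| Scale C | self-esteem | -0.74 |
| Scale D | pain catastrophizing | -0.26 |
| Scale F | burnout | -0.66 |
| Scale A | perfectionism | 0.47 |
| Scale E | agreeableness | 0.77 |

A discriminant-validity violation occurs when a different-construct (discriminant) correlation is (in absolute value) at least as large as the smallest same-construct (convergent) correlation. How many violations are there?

3

Convergent (same construct = perfectionism): Scale B, Scale A.
Smallest convergent = 0.47. Discriminant |r|: 0.37, 0.74, 0.26, 0.66, 0.77; count ≥ 0.47 → 3.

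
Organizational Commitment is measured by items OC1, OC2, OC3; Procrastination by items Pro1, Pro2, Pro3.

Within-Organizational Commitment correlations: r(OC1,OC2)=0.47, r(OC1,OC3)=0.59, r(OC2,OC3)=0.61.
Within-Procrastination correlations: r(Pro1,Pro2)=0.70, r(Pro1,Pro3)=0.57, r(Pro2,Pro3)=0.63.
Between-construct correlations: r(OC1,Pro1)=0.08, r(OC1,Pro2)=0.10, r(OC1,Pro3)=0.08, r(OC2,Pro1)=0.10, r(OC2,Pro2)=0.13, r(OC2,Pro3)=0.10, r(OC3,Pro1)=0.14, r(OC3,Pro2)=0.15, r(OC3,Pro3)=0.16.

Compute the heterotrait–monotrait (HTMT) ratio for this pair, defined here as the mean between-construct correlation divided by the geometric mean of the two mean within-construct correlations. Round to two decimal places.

Mean between = 1.04/9 = 0.1156.
Mean within-OC = 1.67/3 = 0.5567; mean within-Pro = 1.90/3 = 0.6333.
Geometric mean = √(0.5567 × 0.6333) = 0.5938.
HTMT = 0.1156 / 0.5938 = 0.19.

0.19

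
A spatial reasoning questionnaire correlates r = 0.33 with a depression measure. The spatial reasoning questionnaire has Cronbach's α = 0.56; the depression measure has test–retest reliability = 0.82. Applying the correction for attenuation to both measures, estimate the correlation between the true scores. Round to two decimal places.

r_true = r_obs / √(r_xx · r_yy) = 0.33 / √(0.56 × 0.82) = 0.33 / √0.4592 = 0.33 / 0.6776 ≈ 0.49.

0.49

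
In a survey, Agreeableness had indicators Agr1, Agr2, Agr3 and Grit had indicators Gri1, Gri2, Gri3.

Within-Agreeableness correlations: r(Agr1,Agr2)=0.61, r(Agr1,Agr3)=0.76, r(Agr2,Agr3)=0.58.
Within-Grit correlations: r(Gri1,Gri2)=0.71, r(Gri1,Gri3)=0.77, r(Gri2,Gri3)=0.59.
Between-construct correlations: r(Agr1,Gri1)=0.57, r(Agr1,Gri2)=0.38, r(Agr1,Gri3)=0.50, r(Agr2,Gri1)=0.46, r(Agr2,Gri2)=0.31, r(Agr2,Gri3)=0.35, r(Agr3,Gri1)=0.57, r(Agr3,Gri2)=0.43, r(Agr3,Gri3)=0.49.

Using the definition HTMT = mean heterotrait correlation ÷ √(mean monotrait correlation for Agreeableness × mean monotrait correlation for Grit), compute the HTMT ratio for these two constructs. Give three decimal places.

Between-construct mean = 4.06/9 = 0.4511.
Mean within-Agr = 1.95/3 = 0.6500; mean within-Gri = 2.07/3 = 0.6900.
Geometric mean = √(0.6500 × 0.6900) = 0.6697.
HTMT = 0.4511 / 0.6697 = 0.674.

0.674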